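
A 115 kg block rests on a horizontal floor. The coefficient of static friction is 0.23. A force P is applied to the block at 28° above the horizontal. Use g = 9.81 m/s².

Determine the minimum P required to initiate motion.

N = m g − P sin α (the pull lifts the block).
At impending slip, P cos α = μ_s N = μ_s (m g − P sin α).
Solving: P (cos α + μ_s sin α) = μ_s m g → P = 0.23×1130/(cos 28° + 0.23 sin 28°) = 259/0.9909 = 262 N.

P ≈ 262 N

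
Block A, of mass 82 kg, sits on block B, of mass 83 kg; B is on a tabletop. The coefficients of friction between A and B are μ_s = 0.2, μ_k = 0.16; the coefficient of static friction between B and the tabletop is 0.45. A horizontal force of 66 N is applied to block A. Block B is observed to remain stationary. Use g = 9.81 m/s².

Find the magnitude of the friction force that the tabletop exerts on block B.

Normal force at the A–B interface: N₁ = m_A g = 804.4 N.
So the A–B interface can sustain at most μ_s N₁ = 160.9 N of static friction.
P = 66 N is within that limit, so A and B move together (both at rest); the A–B friction is simply f₁ = P = 66 N.
B experiences an equal 66 N forward from A (third law). B is in equilibrium, so the floor supplies f₂ = 66 N of static friction (limit μ_s(m_A+m_B)g = 728.4 N, not exceeded).

f ≈ 66 N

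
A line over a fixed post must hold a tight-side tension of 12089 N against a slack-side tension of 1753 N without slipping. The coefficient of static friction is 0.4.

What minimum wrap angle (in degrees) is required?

β_min ≈ 277°

T₂/T₁ = e^{μβ} → β = ln(T₂/T₁)/μ.
β = ln(12089/1753)/0.4 = 1.931/0.4 = 4.827 rad.
In degrees: β = 4.827 × 180/π = 277°.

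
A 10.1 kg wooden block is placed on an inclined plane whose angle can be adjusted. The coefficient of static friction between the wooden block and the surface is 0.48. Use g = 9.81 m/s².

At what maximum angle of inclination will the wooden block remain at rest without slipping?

At the slip threshold, m g sin θ = μ_s · m g cos θ, so tan θ = μ_s.
θ_max = arctan(0.48) = 25.6°.

θ_max ≈ 25.6°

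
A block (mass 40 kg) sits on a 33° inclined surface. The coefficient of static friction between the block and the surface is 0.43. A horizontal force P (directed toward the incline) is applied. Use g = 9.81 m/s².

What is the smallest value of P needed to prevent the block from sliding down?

The block tends to slide down (tan θ > μ_s), so at the point of impending slip friction acts up-slope at its limit: f = μ_s N.
Perpendicular to the incline: N = m g cos θ + P sin θ.
Along the incline: P cos θ + μ_s N = m g sin θ, i.e. P cos θ + μ_s (m g cos θ + P sin θ) = m g sin θ.
Solving, P (cos θ + μ_s sin θ) = m g (sin θ − μ_s cos θ), so P = 392×0.184/1.073 = 67.3 N.

P_min ≈ 67.3 N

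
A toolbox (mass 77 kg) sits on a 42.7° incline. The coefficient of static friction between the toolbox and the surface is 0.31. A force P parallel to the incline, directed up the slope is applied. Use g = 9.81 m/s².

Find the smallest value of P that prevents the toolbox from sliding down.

P_min ≈ 340 N

The toolbox tends to slide down (tan θ > μ_s), so at the point of impending slip friction acts up-slope at its limit: f = μ_s N.
P is parallel to the surface, so N = m g cos θ = 555 N.
Along the incline: P + μ_s N = m g sin θ, so P = 512 − 0.31×555 = 340 N.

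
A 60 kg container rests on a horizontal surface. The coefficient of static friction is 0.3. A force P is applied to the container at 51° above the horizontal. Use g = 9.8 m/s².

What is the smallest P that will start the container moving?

P ≈ 205 N

N = m g − P sin α (the pull lifts the container).
At impending slip, P cos α = μ_s N = μ_s (m g − P sin α).
Solving: P (cos α + μ_s sin α) = μ_s m g → P = 0.3×588/(cos 51° + 0.3 sin 51°) = 176/0.8625 = 205 N.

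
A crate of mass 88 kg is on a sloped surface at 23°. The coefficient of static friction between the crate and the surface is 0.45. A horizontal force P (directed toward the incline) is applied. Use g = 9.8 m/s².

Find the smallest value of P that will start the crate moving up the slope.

P ≈ 932 N

At impending motion up the slope, friction acts down-slope at its limit: f = μ_s N.
Perpendicular to the incline: N = m g cos θ + P sin θ.
Along the incline: P cos θ = m g sin θ + μ_s N = m g sin θ + μ_s (m g cos θ + P sin θ).
Solving, P (cos θ − μ_s sin θ) = m g (sin θ + μ_s cos θ), so P = 88×9.8×(sin 23° + 0.45 cos 23°)/(cos 23° − 0.45 sin 23°) = 862×0.805/0.7447 = 932 N.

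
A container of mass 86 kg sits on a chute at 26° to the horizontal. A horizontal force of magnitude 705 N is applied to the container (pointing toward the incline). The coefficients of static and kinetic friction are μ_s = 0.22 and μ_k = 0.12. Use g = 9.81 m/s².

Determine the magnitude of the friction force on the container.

Resolve perpendicular to the incline: N = m g cos θ + P sin θ = 86×9.81×cos 26° + 705×sin 26° = 1067 N.
Parallel to the incline: P cos θ − m g sin θ = 633.6 − 369.8 = 263.8 N; the friction needed to balance this is 263.8 N acting down the slope.
Maximum static friction: μ_s N = 0.22 × 1067 = 234.8 N.
|f_req| = 263.8 > 234.8 N → the container slides up the incline; f = μ_k N = 0.12 × 1067 = 128 N.

f ≈ 128 N (down the incline)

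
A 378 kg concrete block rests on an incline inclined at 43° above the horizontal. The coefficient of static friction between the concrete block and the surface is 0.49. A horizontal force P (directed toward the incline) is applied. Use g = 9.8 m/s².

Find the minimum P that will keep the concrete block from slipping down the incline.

P_min ≈ 1130 N

The concrete block tends to slide down (tan θ > μ_s), so at the point of impending slip friction acts up-slope at its limit: f = μ_s N.
Perpendicular to the incline: N = m g cos θ + P sin θ.
Along the incline: P cos θ + μ_s N = m g sin θ, i.e. P cos θ + μ_s (m g cos θ + P sin θ) = m g sin θ.
Solving, P (cos θ + μ_s sin θ) = m g (sin θ − μ_s cos θ), so P = 3700×0.3236/1.066 = 1130 N.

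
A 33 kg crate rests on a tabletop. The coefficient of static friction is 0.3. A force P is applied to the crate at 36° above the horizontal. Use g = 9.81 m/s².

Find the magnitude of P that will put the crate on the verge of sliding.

N = m g − P sin α (the pull lifts the crate).
At impending slip, P cos α = μ_s N = μ_s (m g − P sin α).
Solving: P (cos α + μ_s sin α) = μ_s m g → P = 0.3×324/(cos 36° + 0.3 sin 36°) = 97.1/0.9854 = 98.6 N.

P ≈ 98.6 N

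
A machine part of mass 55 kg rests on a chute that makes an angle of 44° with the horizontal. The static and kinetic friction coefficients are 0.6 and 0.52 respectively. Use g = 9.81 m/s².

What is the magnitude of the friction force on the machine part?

f ≈ 202 N (up the incline)

Normal force: N = m g cos θ = 55 × 9.81 × cos 44° = 388.1 N.
Along the slope the weight component is m g sin θ = 374.8 N; friction must supply exactly this, acting up-slope.
The static-friction ceiling is μ_s N = 0.6 × 388.1 = 232.9 N.
|374.8| exceeds 232.9 N, so the machine part slips down-slope; friction is kinetic, f = μ_k N = 0.52×388.1 = 202 N.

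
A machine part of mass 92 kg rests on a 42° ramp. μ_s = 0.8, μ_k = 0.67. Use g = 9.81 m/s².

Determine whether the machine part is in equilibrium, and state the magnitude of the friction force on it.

N = m g cos θ = 671 N.
Down-slope weight component: m g sin θ = 604 N.
μ_s N = 537 N.
604 > 537 N, so it slides; kinetic friction f = μ_k N = 0.67×671 = 449 N.

f ≈ 449 N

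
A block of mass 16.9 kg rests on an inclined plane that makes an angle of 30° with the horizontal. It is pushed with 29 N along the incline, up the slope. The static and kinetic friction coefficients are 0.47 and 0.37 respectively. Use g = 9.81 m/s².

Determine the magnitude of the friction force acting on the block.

The normal reaction is N = m g cos θ = 143.6 N.
For equilibrium along the incline the friction force must supply f = m g sin θ − P = 82.89 − 29 = 53.89 N (positive meaning up-slope).
The static-friction ceiling is μ_s N = 0.47 × 143.6 = 67.48 N.
Since |53.89| ≤ 67.48 N, static friction is sufficient; f equals the required value, not μ_s N.

f ≈ 53.9 N (up the incline)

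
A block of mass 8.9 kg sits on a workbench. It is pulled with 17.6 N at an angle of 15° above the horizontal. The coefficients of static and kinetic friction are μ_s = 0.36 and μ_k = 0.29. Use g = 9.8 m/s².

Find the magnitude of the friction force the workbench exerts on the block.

f ≈ 17 N

The vertical component of P reduces the normal force: N = m g − P sin α = 87.22 − 4.555 = 82.66 N.
For equilibrium, f = P cos α = 17.6×cos 15° = 17 N.
The static-friction limit is μ_s N = 29.76 N.
17 ≤ 29.76 N → static; friction equals the required 17 N.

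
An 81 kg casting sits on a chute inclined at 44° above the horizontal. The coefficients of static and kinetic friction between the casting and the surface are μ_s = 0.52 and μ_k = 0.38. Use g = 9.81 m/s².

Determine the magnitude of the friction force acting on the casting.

f ≈ 217 N (up the incline)

The normal reaction is N = m g cos θ = 571.6 N.
Along the slope the weight component is m g sin θ = 552 N; friction must supply exactly this, acting up-slope.
Static friction can supply at most μ_s N = 297.2 N.
Since |552| > 297.2 N, static friction cannot hold it; the casting slides down the incline and kinetic friction applies: f = μ_k N = 0.38 × 571.6 = 217 N.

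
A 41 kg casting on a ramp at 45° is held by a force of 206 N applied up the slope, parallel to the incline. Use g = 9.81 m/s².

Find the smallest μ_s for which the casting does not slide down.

μ_s,min ≈ 0.276

N = m g cos θ = 284.4 N.
Friction must make up the shortfall along the incline: f = m g sin θ − P = 284.4 − 206 = 78.41 N.
At the threshold f = μ_s N, so μ_s,min = 78.41/284.4 = 0.276.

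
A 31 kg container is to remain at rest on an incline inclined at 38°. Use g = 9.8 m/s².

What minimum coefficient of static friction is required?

μ_s,min ≈ 0.781

At the slip threshold m g sin θ = μ_s m g cos θ, so μ_s,min = tan θ.
μ_s,min = tan 38° = 0.781.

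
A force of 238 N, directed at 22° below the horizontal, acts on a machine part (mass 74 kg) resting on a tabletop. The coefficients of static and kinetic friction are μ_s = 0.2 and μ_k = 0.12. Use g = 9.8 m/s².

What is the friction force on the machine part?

Vertical equilibrium gives N = m g + P sin α = 814.4 N.
For equilibrium, f = P cos α = 238×cos 22° = 220.7 N.
The static-friction limit is μ_s N = 162.9 N.
220.7 > 162.9 N → the machine part slides; f = μ_k N = 0.12×814.4 = 97.7 N.

f ≈ 97.7 N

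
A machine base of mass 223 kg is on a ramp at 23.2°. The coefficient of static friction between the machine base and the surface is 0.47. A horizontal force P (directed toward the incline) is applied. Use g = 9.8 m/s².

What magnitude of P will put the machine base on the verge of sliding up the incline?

At impending motion up the slope, friction acts down-slope at its limit: f = μ_s N.
Perpendicular to the incline: N = m g cos θ + P sin θ.
Along the incline: P cos θ = m g sin θ + μ_s N = m g sin θ + μ_s (m g cos θ + P sin θ).
Solving, P (cos θ − μ_s sin θ) = m g (sin θ + μ_s cos θ), so P = 223×9.8×(sin 23.2° + 0.47 cos 23.2°)/(cos 23.2° − 0.47 sin 23.2°) = 2190×0.8259/0.734 = 2460 N.

P ≈ 2460 N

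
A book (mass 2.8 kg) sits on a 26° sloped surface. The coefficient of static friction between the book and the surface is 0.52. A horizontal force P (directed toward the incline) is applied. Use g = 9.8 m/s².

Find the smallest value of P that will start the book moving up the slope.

P ≈ 37 N

At impending motion up the slope, friction acts down-slope at its limit: f = μ_s N.
Perpendicular to the incline: N = m g cos θ + P sin θ.
Along the incline: P cos θ = m g sin θ + μ_s N = m g sin θ + μ_s (m g cos θ + P sin θ).
Solving, P (cos θ − μ_s sin θ) = m g (sin θ + μ_s cos θ), so P = 2.8×9.8×(sin 26° + 0.52 cos 26°)/(cos 26° − 0.52 sin 26°) = 27.4×0.9057/0.6708 = 37 N.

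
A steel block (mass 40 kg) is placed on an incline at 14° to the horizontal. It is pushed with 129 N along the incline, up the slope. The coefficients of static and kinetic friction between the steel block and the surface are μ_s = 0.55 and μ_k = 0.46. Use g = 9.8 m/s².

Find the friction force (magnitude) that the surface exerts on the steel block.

f ≈ 34.2 N (down the incline)

The normal reaction is N = m g cos θ = 380.4 N.
The friction needed for equilibrium is m g sin θ − P = 94.83 − 129 = -34.17 N, measured positive up-slope.
Static friction can supply at most μ_s N = 209.2 N.
Since |-34.17| ≤ 209.2 N, static friction is sufficient; f equals the required value, not μ_s N.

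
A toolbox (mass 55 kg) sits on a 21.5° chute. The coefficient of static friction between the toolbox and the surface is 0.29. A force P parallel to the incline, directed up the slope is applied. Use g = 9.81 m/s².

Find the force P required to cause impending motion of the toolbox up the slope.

P ≈ 343 N

At impending motion up the slope, friction acts down-slope at its limit: f = μ_s N.
P is parallel to the surface, so N = m g cos θ = 502 N.
Along the incline: P = m g sin θ + μ_s N = 198 + 0.29×502 = 343 N.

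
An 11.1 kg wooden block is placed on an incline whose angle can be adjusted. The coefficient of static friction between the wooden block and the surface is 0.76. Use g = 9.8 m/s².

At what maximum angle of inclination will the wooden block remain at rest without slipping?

θ_max ≈ 37.2°

At the slip threshold, m g sin θ = μ_s · m g cos θ, so tan θ = μ_s.
θ_max = arctan(0.76) = 37.2°.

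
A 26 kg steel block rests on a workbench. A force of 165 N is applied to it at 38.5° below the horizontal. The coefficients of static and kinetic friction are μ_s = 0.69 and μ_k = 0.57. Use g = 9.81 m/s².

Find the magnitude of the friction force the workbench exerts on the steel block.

Vertical equilibrium gives N = m g + P sin α = 357.8 N.
The horizontal driving force is P cos α = 129.1 N, so equilibrium needs friction f = 129.1 N.
The static-friction limit is μ_s N = 246.9 N.
Since 129.1 N does not exceed the limit, the steel block stays at rest and f = 129 N.

f ≈ 129 N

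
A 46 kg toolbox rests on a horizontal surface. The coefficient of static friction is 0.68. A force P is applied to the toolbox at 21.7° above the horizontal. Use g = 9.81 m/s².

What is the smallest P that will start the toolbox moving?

N = m g − P sin α (the pull lifts the toolbox).
At impending slip, P cos α = μ_s N = μ_s (m g − P sin α).
Solving: P (cos α + μ_s sin α) = μ_s m g → P = 0.68×451/(cos 21.7° + 0.68 sin 21.7°) = 307/1.181 = 260 N.

P ≈ 260 N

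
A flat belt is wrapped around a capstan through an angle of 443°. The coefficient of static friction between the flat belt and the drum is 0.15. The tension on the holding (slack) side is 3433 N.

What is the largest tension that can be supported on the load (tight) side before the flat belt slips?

At impending slip the capstan equation gives T₂/T₁ = e^{μβ} with β in radians.
β = 443° × π/180 = 7.732 rad.
e^{μβ} = e^{0.15×7.732} = 3.189.
T₂ = T₁ · e^{μβ} = 3433 × 3.189 = 10900 N.

T_max ≈ 10900 N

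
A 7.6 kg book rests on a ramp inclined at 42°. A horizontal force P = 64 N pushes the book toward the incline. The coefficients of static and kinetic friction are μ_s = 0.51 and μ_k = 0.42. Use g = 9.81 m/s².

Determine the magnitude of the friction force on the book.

The horizontal push has a component P sin θ into the surface, so N = m g cos θ + P sin θ = 55.41 + 42.82 = 98.23 N.
Parallel to the incline: P cos θ − m g sin θ = 47.56 − 49.89 = -2.326 N; the friction needed to balance this is 2.326 N acting up the slope.
The limit of static friction is μ_s N = 50.1 N.
Since 2.326 N is within the 50.1 N limit, the book stays put and friction is exactly 2.33 N.

f ≈ 2.33 N (up the incline)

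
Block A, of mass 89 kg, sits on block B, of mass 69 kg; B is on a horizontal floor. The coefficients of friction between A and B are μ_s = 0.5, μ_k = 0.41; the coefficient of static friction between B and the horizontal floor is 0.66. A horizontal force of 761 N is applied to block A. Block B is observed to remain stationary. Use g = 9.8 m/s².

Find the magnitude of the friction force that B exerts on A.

Normal force at the A–B interface: N₁ = m_A g = 872.2 N.
So the A–B interface can sustain at most μ_s N₁ = 436.1 N of static friction.
P = 761 N exceeds that limit, so A slips over B and the interface friction becomes kinetic: f₁ = μ_k N₁ = 0.41×872.2 = 358 N.
B experiences an equal 358 N forward from A (third law). B is in equilibrium, so the floor supplies f₂ = 358 N of static friction (limit μ_s(m_A+m_B)g = 1022 N, not exceeded).

f ≈ 358 N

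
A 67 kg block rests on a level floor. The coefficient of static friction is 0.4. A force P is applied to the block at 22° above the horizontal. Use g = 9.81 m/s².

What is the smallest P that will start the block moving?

P ≈ 244 N

N = m g − P sin α (the pull lifts the block).
At impending slip, P cos α = μ_s N = μ_s (m g − P sin α).
Solving: P (cos α + μ_s sin α) = μ_s m g → P = 0.4×657/(cos 22° + 0.4 sin 22°) = 263/1.077 = 244 N.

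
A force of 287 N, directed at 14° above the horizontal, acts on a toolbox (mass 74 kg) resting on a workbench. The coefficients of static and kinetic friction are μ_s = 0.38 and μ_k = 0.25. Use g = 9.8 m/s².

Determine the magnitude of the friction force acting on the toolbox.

f ≈ 164 N

Vertical equilibrium gives N = m g − P sin α = 655.8 N.
For equilibrium, f = P cos α = 287×cos 14° = 278.5 N.
μ_s N = 0.38 × 655.8 = 249.2 N.
278.5 > 249.2 N → the toolbox slides; f = μ_k N = 0.25×655.8 = 164 N.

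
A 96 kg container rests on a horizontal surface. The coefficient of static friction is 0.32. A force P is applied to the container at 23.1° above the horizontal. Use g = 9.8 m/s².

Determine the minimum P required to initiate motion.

P ≈ 288 N

N = m g − P sin α (the pull lifts the container).
At impending slip, P cos α = μ_s N = μ_s (m g − P sin α).
Solving: P (cos α + μ_s sin α) = μ_s m g → P = 0.32×941/(cos 23.1° + 0.32 sin 23.1°) = 301/1.045 = 288 N.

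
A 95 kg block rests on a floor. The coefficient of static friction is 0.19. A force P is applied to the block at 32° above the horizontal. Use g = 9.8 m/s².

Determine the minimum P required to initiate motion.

P ≈ 186 N

N = m g − P sin α (the pull lifts the block).
At impending slip, P cos α = μ_s N = μ_s (m g − P sin α).
Solving: P (cos α + μ_s sin α) = μ_s m g → P = 0.19×931/(cos 32° + 0.19 sin 32°) = 177/0.9487 = 186 N.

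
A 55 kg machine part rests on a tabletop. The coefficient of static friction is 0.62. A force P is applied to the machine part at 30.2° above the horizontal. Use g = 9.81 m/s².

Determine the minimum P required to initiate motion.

N = m g − P sin α (the pull lifts the machine part).
At impending slip, P cos α = μ_s N = μ_s (m g − P sin α).
Solving: P (cos α + μ_s sin α) = μ_s m g → P = 0.62×540/(cos 30.2° + 0.62 sin 30.2°) = 335/1.176 = 284 N.

P ≈ 284 N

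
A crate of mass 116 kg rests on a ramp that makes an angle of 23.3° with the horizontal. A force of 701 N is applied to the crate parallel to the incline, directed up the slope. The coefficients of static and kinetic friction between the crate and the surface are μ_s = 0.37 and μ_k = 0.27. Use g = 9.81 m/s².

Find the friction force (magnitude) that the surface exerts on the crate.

Perpendicular to the surface, N = m g cos θ = 116·9.81·cos 23.3° = 1045 N.
Parallel to the incline, ΣF = 0 gives f = m g sin θ − P = 450.1 − 701 = -250.9 N (up-slope positive).
Static friction can supply at most μ_s N = 386.7 N.
Since |-250.9| ≤ 386.7 N, no slip — friction simply equals what equilibrium demands.

f ≈ 251 N (down the incline)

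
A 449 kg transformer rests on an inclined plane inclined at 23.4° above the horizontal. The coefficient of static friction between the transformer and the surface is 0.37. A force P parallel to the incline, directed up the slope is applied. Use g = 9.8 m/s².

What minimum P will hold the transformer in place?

The transformer tends to slide down (tan θ > μ_s), so at the point of impending slip friction acts up-slope at its limit: f = μ_s N.
P is parallel to the surface, so N = m g cos θ = 4040 N.
Along the incline: P + μ_s N = m g sin θ, so P = 1750 − 0.37×4040 = 253 N.

P_min ≈ 253 N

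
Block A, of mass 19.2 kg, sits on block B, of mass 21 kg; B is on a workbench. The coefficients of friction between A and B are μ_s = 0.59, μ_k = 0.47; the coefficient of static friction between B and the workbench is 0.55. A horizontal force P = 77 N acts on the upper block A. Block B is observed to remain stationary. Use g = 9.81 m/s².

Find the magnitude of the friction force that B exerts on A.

Normal force at the A–B interface: N₁ = m_A g = 188.4 N.
Maximum static friction on A from B: μ_s N₁ = 0.59×188.4 = 111.1 N.
Since P = 77 N ≤ 111.1 N, A does not slip on B; friction on A equals P = 77 N.
By Newton's third law B feels 77 N forward from A. With B stationary, the floor's static friction on B balances it: f₂ = 77 N (well within μ_s(m_A+m_B)g = 216.9 N).

f ≈ 77 N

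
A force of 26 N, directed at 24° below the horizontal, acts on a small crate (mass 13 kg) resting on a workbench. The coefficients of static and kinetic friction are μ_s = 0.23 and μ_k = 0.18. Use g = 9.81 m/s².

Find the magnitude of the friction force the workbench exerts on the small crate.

The vertical component of P adds to the normal force: N = m g + P sin α = 127.5 + 10.58 = 138.1 N.
For equilibrium, f = P cos α = 26×cos 24° = 23.75 N.
μ_s N = 0.23 × 138.1 = 31.76 N.
Since 23.75 N does not exceed the limit, the small crate stays at rest and f = 23.8 N.

f ≈ 23.8 N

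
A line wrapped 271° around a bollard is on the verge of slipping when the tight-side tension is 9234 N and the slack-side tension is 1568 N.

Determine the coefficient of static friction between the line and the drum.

μ ≈ 0.375

T₂/T₁ = e^{μβ} → μ = ln(T₂/T₁)/β.
β = 271° = 4.73 rad.
μ = ln(9234/1568)/4.73 = ln(5.889)/4.73 = 0.375.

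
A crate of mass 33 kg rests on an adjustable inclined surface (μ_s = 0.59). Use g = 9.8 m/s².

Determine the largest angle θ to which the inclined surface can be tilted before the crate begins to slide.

θ_max ≈ 30.5°

At the slip threshold, m g sin θ = μ_s · m g cos θ, so tan θ = μ_s.
θ_max = arctan(0.59) = 30.5°.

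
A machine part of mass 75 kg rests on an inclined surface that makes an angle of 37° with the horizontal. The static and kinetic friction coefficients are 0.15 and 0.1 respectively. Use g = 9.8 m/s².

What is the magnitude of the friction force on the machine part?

f ≈ 58.7 N (up the incline)

Normal force: N = m g cos θ = 75 × 9.8 × cos 37° = 587 N.
Along the slope the weight component is m g sin θ = 442.3 N; friction must supply exactly this, acting up-slope.
Static friction can supply at most μ_s N = 88.05 N.
|442.3| exceeds 88.05 N, so the machine part slips down-slope; friction is kinetic, f = μ_k N = 0.1×587 = 58.7 N.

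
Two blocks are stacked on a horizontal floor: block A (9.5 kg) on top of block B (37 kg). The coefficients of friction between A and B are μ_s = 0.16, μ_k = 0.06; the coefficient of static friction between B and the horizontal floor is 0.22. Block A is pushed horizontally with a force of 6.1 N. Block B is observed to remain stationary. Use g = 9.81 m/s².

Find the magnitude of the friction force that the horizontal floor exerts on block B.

Normal force at the A–B interface: N₁ = m_A g = 93.2 N.
Maximum static friction on A from B: μ_s N₁ = 0.16×93.2 = 14.91 N.
P = 6.1 N is within that limit, so A and B move together (both at rest); the A–B friction is simply f₁ = P = 6.1 N.
B experiences an equal 6.1 N forward from A (third law). B is in equilibrium, so the floor supplies f₂ = 6.1 N of static friction (limit μ_s(m_A+m_B)g = 100.4 N, not exceeded).

f ≈ 6.1 N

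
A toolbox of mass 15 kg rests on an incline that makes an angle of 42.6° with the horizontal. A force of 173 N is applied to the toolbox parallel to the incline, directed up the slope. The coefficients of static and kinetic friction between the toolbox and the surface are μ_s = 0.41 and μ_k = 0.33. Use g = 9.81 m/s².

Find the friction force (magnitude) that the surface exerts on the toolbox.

f ≈ 35.7 N (down the incline)

Perpendicular to the surface, N = m g cos θ = 15·9.81·cos 42.6° = 108.3 N.
Parallel to the incline, ΣF = 0 gives f = m g sin θ − P = 99.6 − 173 = -73.4 N (up-slope positive).
Maximum static friction available: μ_s N = 0.41 × 108.3 = 44.41 N.
|-73.4| exceeds 44.41 N, so the toolbox slips up-slope; friction is kinetic, f = μ_k N = 0.33×108.3 = 35.7 N.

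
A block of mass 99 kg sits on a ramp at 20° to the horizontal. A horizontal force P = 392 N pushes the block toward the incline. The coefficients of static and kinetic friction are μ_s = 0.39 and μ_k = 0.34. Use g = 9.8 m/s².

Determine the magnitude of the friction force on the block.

f ≈ 36.5 N (down the incline)

The horizontal push has a component P sin θ into the surface, so N = m g cos θ + P sin θ = 911.7 + 134.1 = 1046 N.
Along the incline, the net driving force (taking up-slope positive) is P cos θ − m g sin θ = 368.4 − 331.8 = 36.53 N, so equilibrium requires friction f = -36.53 N (down-slope).
Maximum static friction: μ_s N = 0.39 × 1046 = 407.8 N.
|f_req| = 36.53 ≤ 407.8 N → the block is in equilibrium; friction equals the required value.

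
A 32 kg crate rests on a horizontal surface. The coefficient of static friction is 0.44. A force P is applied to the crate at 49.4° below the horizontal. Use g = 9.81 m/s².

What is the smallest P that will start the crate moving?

N = m g + P sin α (the push presses the crate into the horizontal surface).
At impending slip, P cos α = μ_s N = μ_s (m g + P sin α).
Solving: P (cos α − μ_s sin α) = μ_s m g → P = 0.44×314/(cos 49.4° − 0.44 sin 49.4°) = 138/0.3167 = 436 N.

P ≈ 436 N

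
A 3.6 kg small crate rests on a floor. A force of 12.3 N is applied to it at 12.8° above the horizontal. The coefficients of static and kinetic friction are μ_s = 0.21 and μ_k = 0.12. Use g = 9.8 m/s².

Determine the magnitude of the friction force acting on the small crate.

f ≈ 3.91 N

The vertical component of P reduces the normal force: N = m g − P sin α = 35.28 − 2.725 = 32.55 N.
Horizontally, friction must balance P cos α = 11.99 N.
The static-friction limit is μ_s N = 6.837 N.
The required friction exceeds μ_s N, so the small crate moves and f = μ_k N = 3.91 N.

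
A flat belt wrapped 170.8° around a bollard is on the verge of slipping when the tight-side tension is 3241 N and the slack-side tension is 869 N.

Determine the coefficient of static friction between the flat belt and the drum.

μ ≈ 0.442

T₂/T₁ = e^{μβ} → μ = ln(T₂/T₁)/β.
β = 170.8° = 2.981 rad.
μ = ln(3241/869)/2.981 = ln(3.73)/2.981 = 0.442.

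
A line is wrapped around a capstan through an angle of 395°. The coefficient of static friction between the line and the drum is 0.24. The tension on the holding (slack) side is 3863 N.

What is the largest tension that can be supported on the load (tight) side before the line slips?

T_max ≈ 20200 N

At impending slip the capstan equation gives T₂/T₁ = e^{μβ} with β in radians.
β = 395° × π/180 = 6.894 rad.
e^{μβ} = e^{0.24×6.894} = 5.231.
T₂ = T₁ · e^{μβ} = 3863 × 5.231 = 20200 N.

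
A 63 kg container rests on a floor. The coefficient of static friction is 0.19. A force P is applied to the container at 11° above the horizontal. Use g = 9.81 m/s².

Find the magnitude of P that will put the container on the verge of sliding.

N = m g − P sin α (the pull lifts the container).
At impending slip, P cos α = μ_s N = μ_s (m g − P sin α).
Solving: P (cos α + μ_s sin α) = μ_s m g → P = 0.19×618/(cos 11° + 0.19 sin 11°) = 117/1.018 = 115 N.

P ≈ 115 N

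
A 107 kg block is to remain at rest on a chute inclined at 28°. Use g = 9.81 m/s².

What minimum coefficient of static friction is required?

At the slip threshold m g sin θ = μ_s m g cos θ, so μ_s,min = tan θ.
μ_s,min = tan 28° = 0.532.

μ_s,min ≈ 0.532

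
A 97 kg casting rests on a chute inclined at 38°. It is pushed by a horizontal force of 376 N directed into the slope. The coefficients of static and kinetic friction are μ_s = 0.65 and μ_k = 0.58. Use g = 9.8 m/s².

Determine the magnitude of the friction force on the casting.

Resolve perpendicular to the incline: N = m g cos θ + P sin θ = 97×9.8×cos 38° + 376×sin 38° = 980.6 N.
Parallel to the incline: P cos θ − m g sin θ = 296.3 − 585.2 = -289 N; the friction needed to balance this is 289 N acting up the slope.
Maximum static friction: μ_s N = 0.65 × 980.6 = 637.4 N.
|f_req| = 289 ≤ 637.4 N → the casting is in equilibrium; friction equals the required value.

f ≈ 289 N (up the incline)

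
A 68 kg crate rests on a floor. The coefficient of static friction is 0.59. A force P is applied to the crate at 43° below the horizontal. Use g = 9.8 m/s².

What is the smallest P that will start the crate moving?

N = m g + P sin α (the push presses the crate into the floor).
At impending slip, P cos α = μ_s N = μ_s (m g + P sin α).
Solving: P (cos α − μ_s sin α) = μ_s m g → P = 0.59×666/(cos 43° − 0.59 sin 43°) = 393/0.329 = 1200 N.

P ≈ 1200 N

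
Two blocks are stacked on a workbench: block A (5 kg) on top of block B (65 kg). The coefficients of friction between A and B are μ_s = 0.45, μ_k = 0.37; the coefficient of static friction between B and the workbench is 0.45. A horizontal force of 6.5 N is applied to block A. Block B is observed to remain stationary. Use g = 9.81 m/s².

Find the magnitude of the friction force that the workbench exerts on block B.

f ≈ 6.5 N

The normal force B exerts on A is simply A's weight, N₁ = 49.05 N.
Maximum static friction on A from B: μ_s N₁ = 0.45×49.05 = 22.07 N.
Since P = 6.5 N ≤ 22.07 N, A does not slip on B; friction on A equals P = 6.5 N.
By Newton's third law B feels 6.5 N forward from A. With B stationary, the floor's static friction on B balances it: f₂ = 6.5 N (well within μ_s(m_A+m_B)g = 309 N).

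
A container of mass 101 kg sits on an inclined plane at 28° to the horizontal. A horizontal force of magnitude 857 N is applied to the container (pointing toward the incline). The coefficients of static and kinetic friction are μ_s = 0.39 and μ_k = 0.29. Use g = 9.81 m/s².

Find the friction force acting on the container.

Normal direction: N = m g cos θ + P sin θ = 1277 N.
Along the incline, the net driving force (taking up-slope positive) is P cos θ − m g sin θ = 756.7 − 465.2 = 291.5 N, so equilibrium requires friction f = -291.5 N (down-slope).
Maximum static friction: μ_s N = 0.39 × 1277 = 498.1 N.
|f_req| = 291.5 ≤ 498.1 N → the container is in equilibrium; friction equals the required value.

f ≈ 292 N (down the incline)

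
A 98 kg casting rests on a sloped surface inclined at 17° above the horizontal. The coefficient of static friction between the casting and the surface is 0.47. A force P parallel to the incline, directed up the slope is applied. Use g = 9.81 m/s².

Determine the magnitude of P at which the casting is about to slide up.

At impending motion up the slope, friction acts down-slope at its limit: f = μ_s N.
P is parallel to the surface, so N = m g cos θ = 919 N.
Along the incline: P = m g sin θ + μ_s N = 281 + 0.47×919 = 713 N.

P ≈ 713 N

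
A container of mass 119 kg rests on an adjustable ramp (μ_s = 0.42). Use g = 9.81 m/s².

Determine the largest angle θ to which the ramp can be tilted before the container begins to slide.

At the slip threshold, m g sin θ = μ_s · m g cos θ, so tan θ = μ_s.
θ_max = arctan(0.42) = 22.8°.

θ_max ≈ 22.8°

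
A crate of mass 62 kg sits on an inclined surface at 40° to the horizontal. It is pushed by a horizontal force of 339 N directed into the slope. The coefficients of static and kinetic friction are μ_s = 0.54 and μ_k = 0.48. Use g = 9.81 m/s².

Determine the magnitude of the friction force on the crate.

Resolve perpendicular to the incline: N = m g cos θ + P sin θ = 62×9.81×cos 40° + 339×sin 40° = 683.8 N.
Parallel to the incline: P cos θ − m g sin θ = 259.7 − 391 = -131.3 N; the friction needed to balance this is 131.3 N acting up the slope.
The limit of static friction is μ_s N = 369.3 N.
|f_req| = 131.3 ≤ 369.3 N → the crate is in equilibrium; friction equals the required value.

f ≈ 131 N (up the incline)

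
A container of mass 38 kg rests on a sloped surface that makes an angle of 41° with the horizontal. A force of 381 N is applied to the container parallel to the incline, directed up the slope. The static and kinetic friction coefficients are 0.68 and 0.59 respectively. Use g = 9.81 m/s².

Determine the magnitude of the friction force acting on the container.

The normal reaction is N = m g cos θ = 281.3 N.
The friction needed for equilibrium is m g sin θ − P = 244.6 − 381 = -136.4 N, measured positive up-slope.
Maximum static friction available: μ_s N = 0.68 × 281.3 = 191.3 N.
Since |-136.4| ≤ 191.3 N, static friction is sufficient; f equals the required value, not μ_s N.

f ≈ 136 N (down the incline)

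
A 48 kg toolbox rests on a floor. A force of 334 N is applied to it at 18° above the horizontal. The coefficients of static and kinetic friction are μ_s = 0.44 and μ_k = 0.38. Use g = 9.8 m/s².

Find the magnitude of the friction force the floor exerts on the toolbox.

Vertical equilibrium gives N = m g − P sin α = 367.2 N.
The horizontal driving force is P cos α = 317.7 N, so equilibrium needs friction f = 317.7 N.
μ_s N = 0.44 × 367.2 = 161.6 N.
317.7 > 161.6 N → the toolbox slides; f = μ_k N = 0.38×367.2 = 140 N.

f ≈ 140 N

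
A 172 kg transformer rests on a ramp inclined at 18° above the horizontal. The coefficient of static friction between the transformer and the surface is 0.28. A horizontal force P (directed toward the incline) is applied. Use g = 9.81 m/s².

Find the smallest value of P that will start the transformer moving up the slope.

P ≈ 1120 N

At impending motion up the slope, friction acts down-slope at its limit: f = μ_s N.
Perpendicular to the incline: N = m g cos θ + P sin θ.
Along the incline: P cos θ = m g sin θ + μ_s N = m g sin θ + μ_s (m g cos θ + P sin θ).
Solving, P (cos θ − μ_s sin θ) = m g (sin θ + μ_s cos θ), so P = 172×9.81×(sin 18° + 0.28 cos 18°)/(cos 18° − 0.28 sin 18°) = 1690×0.5753/0.8645 = 1120 N.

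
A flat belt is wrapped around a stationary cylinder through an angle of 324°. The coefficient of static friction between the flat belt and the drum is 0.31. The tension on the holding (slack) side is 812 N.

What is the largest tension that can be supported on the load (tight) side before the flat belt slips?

At impending slip the capstan equation gives T₂/T₁ = e^{μβ} with β in radians.
β = 324° × π/180 = 5.655 rad.
e^{μβ} = e^{0.31×5.655} = 5.772.
T₂ = T₁ · e^{μβ} = 812 × 5.772 = 4690 N.

T_max ≈ 4690 N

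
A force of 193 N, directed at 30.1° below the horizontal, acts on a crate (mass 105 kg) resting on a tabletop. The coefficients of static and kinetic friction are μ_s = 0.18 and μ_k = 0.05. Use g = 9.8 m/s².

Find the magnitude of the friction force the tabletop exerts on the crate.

f ≈ 167 N

The vertical component of P adds to the normal force: N = m g + P sin α = 1029 + 96.79 = 1126 N.
For equilibrium, f = P cos α = 193×cos 30.1° = 167 N.
μ_s N = 0.18 × 1126 = 202.6 N.
Since 167 N does not exceed the limit, the crate stays at rest and f = 167 N.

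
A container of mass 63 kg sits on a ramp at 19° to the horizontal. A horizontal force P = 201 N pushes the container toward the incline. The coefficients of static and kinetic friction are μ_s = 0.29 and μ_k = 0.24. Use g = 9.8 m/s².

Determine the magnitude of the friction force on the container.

Normal direction: N = m g cos θ + P sin θ = 649.2 N.
Parallel to the incline: P cos θ − m g sin θ = 190 − 201 = -10.96 N; the friction needed to balance this is 10.96 N acting up the slope.
Maximum static friction: μ_s N = 0.29 × 649.2 = 188.3 N.
Since 10.96 N is within the 188.3 N limit, the container stays put and friction is exactly 11 N.

f ≈ 11 N (up the incline)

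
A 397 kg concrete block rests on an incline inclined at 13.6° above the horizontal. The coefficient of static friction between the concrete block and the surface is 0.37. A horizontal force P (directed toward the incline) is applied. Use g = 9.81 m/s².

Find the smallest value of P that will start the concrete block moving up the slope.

At impending motion up the slope, friction acts down-slope at its limit: f = μ_s N.
Perpendicular to the incline: N = m g cos θ + P sin θ.
Along the incline: P cos θ = m g sin θ + μ_s N = m g sin θ + μ_s (m g cos θ + P sin θ).
Solving, P (cos θ − μ_s sin θ) = m g (sin θ + μ_s cos θ), so P = 397×9.81×(sin 13.6° + 0.37 cos 13.6°)/(cos 13.6° − 0.37 sin 13.6°) = 3890×0.5948/0.885 = 2620 N.

P ≈ 2620 N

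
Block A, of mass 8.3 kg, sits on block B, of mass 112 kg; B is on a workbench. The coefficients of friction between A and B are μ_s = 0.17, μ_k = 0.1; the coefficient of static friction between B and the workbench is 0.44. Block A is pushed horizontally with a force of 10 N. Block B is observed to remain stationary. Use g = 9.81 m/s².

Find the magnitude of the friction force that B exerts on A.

Between the blocks, N₁ = m_A g = 81.42 N.
Maximum static friction on A from B: μ_s N₁ = 0.17×81.42 = 13.84 N.
P = 10 N is within that limit, so A and B move together (both at rest); the A–B friction is simply f₁ = P = 10 N.
B experiences an equal 10 N forward from A (third law). B is in equilibrium, so the floor supplies f₂ = 10 N of static friction (limit μ_s(m_A+m_B)g = 519.3 N, not exceeded).

f ≈ 10 N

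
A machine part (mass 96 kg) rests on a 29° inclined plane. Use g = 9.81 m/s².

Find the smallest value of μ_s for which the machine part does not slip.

At the slip threshold m g sin θ = μ_s m g cos θ, so μ_s,min = tan θ.
μ_s,min = tan 29° = 0.554.

μ_s,min ≈ 0.554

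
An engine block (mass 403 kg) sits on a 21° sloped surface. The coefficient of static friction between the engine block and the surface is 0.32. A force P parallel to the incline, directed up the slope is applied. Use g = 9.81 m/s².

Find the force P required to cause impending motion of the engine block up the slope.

P ≈ 2600 N

At impending motion up the slope, friction acts down-slope at its limit: f = μ_s N.
P is parallel to the surface, so N = m g cos θ = 3690 N.
Along the incline: P = m g sin θ + μ_s N = 1420 + 0.32×3690 = 2600 N.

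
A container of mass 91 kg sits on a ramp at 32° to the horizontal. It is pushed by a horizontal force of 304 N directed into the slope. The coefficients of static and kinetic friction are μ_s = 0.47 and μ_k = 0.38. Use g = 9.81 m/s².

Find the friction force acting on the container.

f ≈ 215 N (up the incline)

The horizontal push has a component P sin θ into the surface, so N = m g cos θ + P sin θ = 757.1 + 161.1 = 918.2 N.
Parallel to the incline: P cos θ − m g sin θ = 257.8 − 473.1 = -215.3 N; the friction needed to balance this is 215.3 N acting up the slope.
The limit of static friction is μ_s N = 431.5 N.
|f_req| = 215.3 ≤ 431.5 N → the container is in equilibrium; friction equals the required value.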